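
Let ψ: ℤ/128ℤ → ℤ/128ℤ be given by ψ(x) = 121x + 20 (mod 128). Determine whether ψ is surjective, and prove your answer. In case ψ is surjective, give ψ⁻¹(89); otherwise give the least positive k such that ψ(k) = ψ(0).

Recall that surjectivity means every element of the codomain has a preimage under ψ.
Since gcd(121, 128) = 1, 121 is invertible modulo 128. Euclid's algorithm: 128 = 1·121 + 7, 121 = 17·7 + 2, 7 = 3·2 + 1; back-substituting gives 1 = 73·121 − 69·128, so 121⁻¹ ≡ 73 (mod 128).
For any y ∈ ℤ/128ℤ, x = 73(y − 20) mod 128 satisfies ψ(x) = 121·73(y − 20) + 20 ≡ y (since 121·73 ≡ 1 mod 128). So every y has a preimage.
Thus ψ is surjective.
Since ψ is surjective, we compute ψ⁻¹(89): solve 121x + 20 ≡ 89 (mod 128), i.e. 121x ≡ 69 (mod 128).
Multiplying by 121⁻¹ = 73 gives x ≡ 73·69 = 5037 = 39·128 + 45 ≡ 45 (mod 128).
Check: ψ(45) = 121·45 + 20 = 5465 = 42·128 + 89 ≡ 89 (mod 128).

45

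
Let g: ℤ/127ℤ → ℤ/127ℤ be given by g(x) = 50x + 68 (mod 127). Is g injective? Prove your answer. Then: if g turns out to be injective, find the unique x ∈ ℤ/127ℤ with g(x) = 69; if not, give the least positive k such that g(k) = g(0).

Suppose g(a) = g(b) in ℤ/127ℤ. Then 50a + 68 ≡ 50b + 68 (mod 127), so 50(a − b) ≡ 0 (mod 127).
Since gcd(50, 127) = 1, 50 is invertible modulo 127, hence a − b ≡ 0 (mod 127), i.e. a = b.
Thus g is injective.
We now compute 50⁻¹ mod 127 explicitly. Euclid's algorithm: 127 = 2·50 + 27, 50 = 1·27 + 23, 27 = 1·23 + 4, 23 = 5·4 + 3, 4 = 1·3 + 1; back-substituting gives 1 = 94·50 − 37·127, so 50⁻¹ ≡ 94 (mod 127).
Since g is injective, we find g⁻¹(69): we need 50x ≡ 69 − 68 ≡ 1 (mod 127). Using 50⁻¹ = 94: x ≡ 94·1 = 94, so x = 94.
Check: g(94) = 50·94 + 68 = 4768 = 37·127 + 69 ≡ 69 (mod 127).

94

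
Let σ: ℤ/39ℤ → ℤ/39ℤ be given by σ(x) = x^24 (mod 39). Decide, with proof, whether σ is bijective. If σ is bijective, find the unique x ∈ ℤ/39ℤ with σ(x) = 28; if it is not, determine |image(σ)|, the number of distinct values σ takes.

4

σ(1) = 1^24 = 1.
σ(2): Repeated squaring mod 39: 2^1 ≡ 2, 2^2 ≡ 2² = 4, 2^4 ≡ 4² = 16, 2^8 ≡ 16² = 256 ≡ 22, 2^16 ≡ 22² = 484 ≡ 16. Since 24 = 16 + 8, 2^24 ≡ 16·22: 16·22 = 352 ≡ 1. So 2^24 ≡ 1 (mod 39).
So σ(1) = σ(2) = 1 while 1 ≠ 2, hence σ is not injective, hence not bijective.
Since σ is not bijective, we determine |image(σ)|. Computing x^24 mod 39 for each x (by repeated squaring, reducing mod 39 at every step), the values σ(0), σ(1), …, σ(38) are: 0, 1, 1, 27, 1, 1, 27, 1, 1, 27, 1, 1, 27, 13, 1, 27, 1, 1, 27, 1, 1, 27, 1, 1, 27, 1, 13, 27, 1, 1, 27, 1, 1, 27, 1, 1, 27, 1, 1.
The distinct values are {0, 1, 13, 27}; there are 4 of them.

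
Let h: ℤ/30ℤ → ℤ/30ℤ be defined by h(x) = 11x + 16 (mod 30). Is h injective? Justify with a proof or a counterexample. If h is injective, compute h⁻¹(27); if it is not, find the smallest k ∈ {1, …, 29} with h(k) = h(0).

Suppose h(x_1) = h(x_2) in ℤ/30ℤ. Then 11x_1 + 16 ≡ 11x_2 + 16 (mod 30), therefore 11(x_1 − x_2) ≡ 0 (mod 30).
Since gcd(11, 30) = 1, 11 is invertible modulo 30, thus x_1 − x_2 ≡ 0 (mod 30), i.e. x_1 = x_2.
So h is injective.
We now compute 11⁻¹ mod 30 explicitly. Euclid's algorithm: 30 = 2·11 + 8, 11 = 1·8 + 3, 8 = 2·3 + 2, 3 = 1·2 + 1; back-substituting gives 1 = 11·11 − 4·30, so 11⁻¹ ≡ 11 (mod 30).
Since h is injective, we find h⁻¹(27): we need 11x ≡ 27 − 16 ≡ 11 (mod 30). Using 11⁻¹ = 11: x ≡ 11·11 = 121 = 4·30 + 1, so x = 1.
Check: h(1) = 11·1 + 16 = 27 ≡ 27 (mod 30).

1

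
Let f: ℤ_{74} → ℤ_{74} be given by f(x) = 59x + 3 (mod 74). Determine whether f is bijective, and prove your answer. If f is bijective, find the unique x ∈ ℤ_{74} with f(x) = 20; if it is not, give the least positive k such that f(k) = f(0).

63

Suppose f(u) = f(v) in ℤ_{74}. Then 59u + 3 ≡ 59v + 3 (mod 74), hence 59(u − v) ≡ 0 (mod 74).
Since gcd(59, 74) = 1, 59 is invertible modulo 74, so u − v ≡ 0 (mod 74), i.e. u = v.
We now compute 59⁻¹ mod 74 explicitly. Euclid's algorithm: 74 = 1·59 + 15, 59 = 3·15 + 14, 15 = 1·14 + 1; back-substituting gives 1 = 69·59 − 55·74, so 59⁻¹ ≡ 69 (mod 74).
For any y ∈ ℤ_{74}, x = 69(y − 3) mod 74 satisfies f(x) = 59·69(y − 3) + 3 ≡ y (since 59·69 ≡ 1 mod 74). So every y has a preimage.
Hence f is bijective.
Since f is bijective, we compute f⁻¹(20): solve 59x + 3 ≡ 20 (mod 74), i.e. 59x ≡ 17 (mod 74).
Multiplying by 59⁻¹ = 69 gives x ≡ 69·17 = 1173 = 15·74 + 63 ≡ 63 (mod 74).
Check: f(63) = 59·63 + 3 = 3720 = 50·74 + 20 ≡ 20 (mod 74).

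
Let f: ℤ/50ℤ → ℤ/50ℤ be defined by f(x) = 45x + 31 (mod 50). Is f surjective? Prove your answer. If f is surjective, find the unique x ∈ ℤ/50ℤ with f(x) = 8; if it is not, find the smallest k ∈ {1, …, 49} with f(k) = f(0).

10

Recall: f is surjective if every y in the codomain equals f(x) for some x in the domain.
Since gcd(45, 50) = 5, we have 45x ≡ 0 (mod 5) for all x, so f(x) ≡ 1 (mod 5).
But 0 ≢ 1 (mod 5), so 0 ∈ ℤ/50ℤ has no preimage. Thus f is not surjective.
Since f is not surjective, we find the least positive k with f(k) = f(0): this means 45k ≡ 0 (mod 50), i.e. 50 ∣ 45k. Since gcd(45, 50) = 5, dividing through by 5 this holds exactly when 10 ∣ 9k, and as gcd(9, 10) = 1, exactly when 10 ∣ k.
The smallest positive such k is 10.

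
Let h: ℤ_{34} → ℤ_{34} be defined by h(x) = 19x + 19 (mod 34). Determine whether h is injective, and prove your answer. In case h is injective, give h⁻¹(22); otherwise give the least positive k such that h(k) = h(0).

Recall that h is injective if h(s) = h(t) implies s = t.
If h(s) = h(t), then 19s ≡ 19t (mod 34). Because gcd(19, 34) = 1, we may cancel 19 to get s ≡ t (mod 34).
Thus h is injective.
We now compute 19⁻¹ mod 34 explicitly. Euclid's algorithm: 34 = 1·19 + 15, 19 = 1·15 + 4, 15 = 3·4 + 3, 4 = 1·3 + 1; back-substituting gives 1 = 9·19 − 5·34, so 19⁻¹ ≡ 9 (mod 34).
Since h is injective, we compute h⁻¹(22): solve 19x + 19 ≡ 22 (mod 34), i.e. 19x ≡ 3 (mod 34).
Multiplying by 19⁻¹ = 9 gives x ≡ 9·3 = 27 ≡ 27 (mod 34).
Check: h(27) = 19·27 + 19 = 532 = 15·34 + 22 ≡ 22 (mod 34).

27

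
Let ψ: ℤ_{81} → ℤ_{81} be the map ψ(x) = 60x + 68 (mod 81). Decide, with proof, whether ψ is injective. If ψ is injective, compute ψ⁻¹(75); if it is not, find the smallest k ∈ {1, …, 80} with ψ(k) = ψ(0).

Recall that ψ is injective if ψ(a) = ψ(b) implies a = b.
We have gcd(60, 81) = 3 > 1. Taking a = 0 and b = 27: ψ(0) = 68 and ψ(27) = 60·27 + 68 = 1688 ≡ 68 (mod 81).
So ψ(0) = ψ(27) while 0 ≠ 27, so ψ is not injective.
Since ψ is not injective, we find the least positive k with ψ(k) = ψ(0): this means 60k ≡ 0 (mod 81), i.e. 81 ∣ 60k. Since gcd(60, 81) = 3, dividing through by 3 this holds exactly when 27 ∣ 20k, and as gcd(20, 27) = 1, exactly when 27 ∣ k.
The smallest positive such k is 27.

27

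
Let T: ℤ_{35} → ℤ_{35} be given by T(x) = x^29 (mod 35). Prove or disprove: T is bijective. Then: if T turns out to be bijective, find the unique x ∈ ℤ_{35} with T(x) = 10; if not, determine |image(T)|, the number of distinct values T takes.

Computing x^29 mod 35 for each x (by repeated squaring, reducing mod 35 at every step), the values T(0), T(1), …, T(34) are: 0, 1, 32, 33, 9, 10, 6, 7, 8, 4, 5, 16, 17, 13, 14, 15, 11, 12, 23, 24, 20, 21, 22, 18, 19, 30, 31, 27, 28, 29, 25, 26, 2, 3, 34.
Every element of ℤ_{35} appears exactly once in this list, so T is a bijection, and in particular bijective.
Since T is bijective, we read off the preimage of 10 from the same table: T(5) = 10, so T⁻¹(10) = 5.

5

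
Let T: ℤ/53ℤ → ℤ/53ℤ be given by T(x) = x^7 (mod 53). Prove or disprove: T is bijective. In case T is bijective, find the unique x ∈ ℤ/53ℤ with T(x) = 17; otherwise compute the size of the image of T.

Since 53 is prime, the nonzero elements of ℤ/53ℤ form a cyclic group of order 52.
As gcd(7, 52) = 1, raising to the 7th power is a bijection on this group: if a^7 ≡ b^7 then (ab^{−1})^7 = 1, and the only element of order dividing gcd(7, 52) = 1 is 1, so a = b.
With T(0) = 0 this makes T injective on all of ℤ/53ℤ, hence bijective (finite equal-size domain and codomain). In particular T is bijective.
Since T is bijective, we find the preimage of 17. The inverse of x ↦ x^7 on (ℤ/53ℤ)^× is x ↦ x^15, because 7·15 = 105 = 2·52 + 1 ≡ 1 (mod 52) and x^{52} = 1 for x ≠ 0 (Fermat). So T⁻¹(17) = 17^15 mod 53.
Repeated squaring mod 53: 17^1 ≡ 17, 17^2 ≡ 17² = 289 ≡ 24, 17^4 ≡ 24² = 576 ≡ 46, 17^8 ≡ 46² = 2116 ≡ 49. Since 15 = 8 + 4 + 2 + 1, 17^15 ≡ 49·46·24·17: 49·46 = 2254 ≡ 28, then 28·24 = 672 ≡ 36, then 36·17 = 612 ≡ 29. So 17^15 ≡ 29 (mod 53).
Hence T⁻¹(17) = 29.

29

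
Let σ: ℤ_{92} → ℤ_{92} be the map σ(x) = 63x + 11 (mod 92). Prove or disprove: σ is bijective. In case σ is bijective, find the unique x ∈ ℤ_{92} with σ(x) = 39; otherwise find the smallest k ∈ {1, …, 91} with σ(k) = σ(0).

Suppose σ(s) = σ(t) in ℤ_{92}. Then 63s + 11 ≡ 63t + 11 (mod 92), so 63(s − t) ≡ 0 (mod 92).
Since gcd(63, 92) = 1, 63 is invertible modulo 92, thus s − t ≡ 0 (mod 92), i.e. s = t.
We now compute 63⁻¹ mod 92 explicitly. Euclid's algorithm: 92 = 1·63 + 29, 63 = 2·29 + 5, 29 = 5·5 + 4, 5 = 1·4 + 1; back-substituting gives 1 = 19·63 − 13·92, so 63⁻¹ ≡ 19 (mod 92).
For any y ∈ ℤ_{92}, x = 19(y − 11) mod 92 satisfies σ(x) = 63·19(y − 11) + 11 ≡ y (since 63·19 ≡ 1 mod 92). So every y has a preimage.
Thus σ is bijective.
Since σ is bijective, we compute σ⁻¹(39): solve 63x + 11 ≡ 39 (mod 92), i.e. 63x ≡ 28 (mod 92).
Multiplying by 63⁻¹ = 19 gives x ≡ 19·28 = 532 = 5·92 + 72 ≡ 72 (mod 92).
Check: σ(72) = 63·72 + 11 = 4547 = 49·92 + 39 ≡ 39 (mod 92).

72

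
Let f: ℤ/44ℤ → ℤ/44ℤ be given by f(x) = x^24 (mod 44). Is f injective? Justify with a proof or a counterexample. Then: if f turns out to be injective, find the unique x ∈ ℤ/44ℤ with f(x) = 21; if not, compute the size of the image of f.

f(10): Repeated squaring mod 44: 10^1 ≡ 10, 10^2 ≡ 10² = 100 ≡ 12, 10^4 ≡ 12² = 144 ≡ 12, 10^8 ≡ 12² = 144 ≡ 12, 10^16 ≡ 12² = 144 ≡ 12. Since 24 = 16 + 8, 10^24 ≡ 12·12: 12·12 = 144 ≡ 12. So 10^24 ≡ 12 (mod 44).
f(12): Repeated squaring mod 44: 12^1 ≡ 12, 12^2 ≡ 12² = 144 ≡ 12, 12^4 ≡ 12² = 144 ≡ 12, 12^8 ≡ 12² = 144 ≡ 12, 12^16 ≡ 12² = 144 ≡ 12. Since 24 = 16 + 8, 12^24 ≡ 12·12: 12·12 = 144 ≡ 12. So 12^24 ≡ 12 (mod 44).
So f(10) = f(12) = 12 while 10 ≠ 12, hence f is not injective.
Since f is not injective, we determine |image(f)|. Computing x^24 mod 44 for each x (by repeated squaring, reducing mod 44 at every step), the values f(0), f(1), …, f(43) are: 0, 1, 16, 37, 36, 9, 20, 25, 4, 5, 12, 33, 12, 5, 4, 25, 20, 9, 36, 37, 16, 1, 0, 1, 16, 37, 36, 9, 20, 25, 4, 5, 12, 33, 12, 5, 4, 25, 20, 9, 36, 37, 16, 1.
The distinct values are {0, 1, 4, 5, 9, 12, 16, 20, 25, 33, 36, 37}; there are 12 of them.

12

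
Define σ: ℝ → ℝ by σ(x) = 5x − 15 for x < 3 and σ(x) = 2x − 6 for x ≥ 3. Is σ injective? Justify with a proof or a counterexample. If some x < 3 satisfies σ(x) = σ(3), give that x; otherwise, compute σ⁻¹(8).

7

Both pieces are strictly increasing (slopes 5 and 2), so each is injective on its own interval.
The left piece maps (−∞, 3) onto (−∞, 0); the right piece maps [3, ∞) onto [0, ∞).
These images are disjoint, so no value is attained by both pieces. Therefore σ is injective.
Because the two images are disjoint, no x < 3 has σ(x) = σ(3), so we compute σ⁻¹(8): 8 lies in [0, ∞), so solve 2x − 6 = 8: x = (8 + 6)/2 = 7.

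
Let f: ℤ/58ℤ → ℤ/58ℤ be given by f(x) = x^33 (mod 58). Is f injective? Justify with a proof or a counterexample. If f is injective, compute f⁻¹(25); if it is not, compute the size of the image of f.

23

Computing x^33 mod 58 for each x (by repeated squaring, reducing mod 58 at every step), the values f(0), f(1), …, f(57) are: 0, 1, 32, 11, 38, 51, 4, 45, 56, 5, 8, 43, 12, 35, 48, 39, 52, 17, 44, 21, 24, 31, 42, 25, 36, 49, 18, 55, 28, 29, 30, 3, 40, 9, 22, 33, 16, 27, 34, 37, 14, 41, 6, 19, 10, 23, 46, 15, 50, 53, 2, 13, 54, 7, 20, 47, 26, 57.
Every element of ℤ/58ℤ appears exactly once in this list, so f is a bijection, and in particular injective.
Since f is injective, we read off the preimage of 25 from the same table: f(23) = 25, so f⁻¹(25) = 23.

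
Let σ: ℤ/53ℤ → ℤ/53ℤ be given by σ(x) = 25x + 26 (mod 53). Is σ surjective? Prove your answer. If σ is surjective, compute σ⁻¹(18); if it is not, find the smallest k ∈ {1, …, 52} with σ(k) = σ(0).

23

Recall that surjectivity means every element of the codomain has a preimage under σ.
Since gcd(25, 53) = 1, 25 is invertible modulo 53. Euclid's algorithm: 53 = 2·25 + 3, 25 = 8·3 + 1; back-substituting gives 1 = 17·25 − 8·53, so 25⁻¹ ≡ 17 (mod 53).
Then y ↦ 17(y − 26) is a two-sided inverse to σ, so every y ∈ ℤ/53ℤ has a preimage.
Hence σ is surjective.
Since σ is surjective, we compute σ⁻¹(18): solve 25x + 26 ≡ 18 (mod 53), i.e. 25x ≡ 45 (mod 53).
Multiplying by 25⁻¹ = 17 gives x ≡ 17·45 = 765 = 14·53 + 23 ≡ 23 (mod 53).
Check: σ(23) = 25·23 + 26 = 601 = 11·53 + 18 ≡ 18 (mod 53).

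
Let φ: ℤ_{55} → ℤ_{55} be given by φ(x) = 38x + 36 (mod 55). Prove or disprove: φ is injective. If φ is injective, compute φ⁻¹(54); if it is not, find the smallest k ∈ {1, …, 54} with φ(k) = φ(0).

41

By definition, φ is injective if φ(u) = φ(v) implies u = v.
Suppose φ(u) = φ(v) in ℤ_{55}. Then 38u + 36 ≡ 38v + 36 (mod 55), so 38(u − v) ≡ 0 (mod 55).
Since gcd(38, 55) = 1, 38 is invertible modulo 55, so u − v ≡ 0 (mod 55), i.e. u = v.
Therefore φ is injective.
We now compute 38⁻¹ mod 55 explicitly. Euclid's algorithm: 55 = 1·38 + 17, 38 = 2·17 + 4, 17 = 4·4 + 1; back-substituting gives 1 = 42·38 − 29·55, so 38⁻¹ ≡ 42 (mod 55).
Since φ is injective, we find φ⁻¹(54): we need 38x ≡ 54 − 36 ≡ 18 (mod 55). Using 38⁻¹ = 42: x ≡ 42·18 = 756 = 13·55 + 41, so x = 41.
Check: φ(41) = 38·41 + 36 = 1594 = 28·55 + 54 ≡ 54 (mod 55).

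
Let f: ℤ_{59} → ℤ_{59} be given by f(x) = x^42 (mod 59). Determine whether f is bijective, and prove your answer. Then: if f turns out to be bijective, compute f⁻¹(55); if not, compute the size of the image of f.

f(29): Repeated squaring mod 59: 29^1 ≡ 29, 29^2 ≡ 29² = 841 ≡ 15, 29^4 ≡ 15² = 225 ≡ 48, 29^8 ≡ 48² = 2304 ≡ 3, 29^16 ≡ 3² = 9, 29^32 ≡ 9² = 81 ≡ 22. Since 42 = 32 + 8 + 2, 29^42 ≡ 22·3·15: 22·3 = 66 ≡ 7, then 7·15 = 105 ≡ 46. So 29^42 ≡ 46 (mod 59).
f(30): Repeated squaring mod 59: 30^1 ≡ 30, 30^2 ≡ 30² = 900 ≡ 15, 30^4 ≡ 15² = 225 ≡ 48, 30^8 ≡ 48² = 2304 ≡ 3, 30^16 ≡ 3² = 9, 30^32 ≡ 9² = 81 ≡ 22. Since 42 = 32 + 8 + 2, 30^42 ≡ 22·3·15: 22·3 = 66 ≡ 7, then 7·15 = 105 ≡ 46. So 30^42 ≡ 46 (mod 59).
So f(29) = f(30) = 46 while 29 ≠ 30, so f is not injective, hence not bijective.
Since f is not bijective, we determine |image(f)|. Computing x^42 mod 59 for each x (by repeated squaring, reducing mod 59 at every step), the values f(0), f(1), …, f(58) are: 0, 1, 9, 25, 22, 28, 48, 4, 21, 35, 16, 5, 19, 27, 36, 51, 12, 15, 20, 57, 26, 41, 45, 3, 53, 17, 7, 49, 29, 46, 46, 29, 49, 7, 17, 53, 3, 45, 41, 26, 57, 20, 15, 12, 51, 36, 27, 19, 5, 16, 35, 21, 4, 48, 28, 22, 25, 9, 1.
The distinct values are {0, 1, 3, 4, 5, 7, 9, 12, 15, 16, 17, 19, 20, 21, 22, 25, 26, 27, 28, 29, 35, 36, 41, 45, 46, 48, 49, 51, 53, 57}; there are 30 of them.

30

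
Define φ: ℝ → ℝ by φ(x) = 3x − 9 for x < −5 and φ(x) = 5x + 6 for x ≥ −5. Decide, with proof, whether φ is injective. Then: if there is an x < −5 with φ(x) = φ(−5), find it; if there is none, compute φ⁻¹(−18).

-24/5

Both pieces are strictly increasing (slopes 3 and 5), so each is injective on its own interval.
The left piece maps (−∞, −5) onto (−∞, −24); the right piece maps [−5, ∞) onto [−19, ∞).
These images are disjoint, so no value is attained by both pieces. Therefore φ is injective.
Because the two images are disjoint, no x < −5 has φ(x) = φ(−5), so we compute φ⁻¹(−18): −18 lies in [−19, ∞), so solve 5x + 6 = −18: x = (−18 − 6)/5 = −24/5.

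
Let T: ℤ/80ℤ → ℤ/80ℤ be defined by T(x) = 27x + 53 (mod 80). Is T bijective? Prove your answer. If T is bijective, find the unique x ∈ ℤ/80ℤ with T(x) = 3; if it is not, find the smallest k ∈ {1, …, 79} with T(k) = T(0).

If T(a) = T(b), then 27a ≡ 27b (mod 80). Because gcd(27, 80) = 1, we may cancel 27 to get a ≡ b (mod 80).
We now compute 27⁻¹ mod 80 explicitly. Euclid's algorithm: 80 = 2·27 + 26, 27 = 1·26 + 1; back-substituting gives 1 = 3·27 − 1·80, so 27⁻¹ ≡ 3 (mod 80).
For any y ∈ ℤ/80ℤ, x = 3(y − 53) mod 80 satisfies T(x) = 27·3(y − 53) + 53 ≡ y (since 27·3 ≡ 1 mod 80). So every y has a preimage.
So T is bijective.
Since T is bijective, we find T⁻¹(3): we need 27x ≡ 3 − 53 ≡ 30 (mod 80). Using 27⁻¹ = 3: x ≡ 3·30 = 90 = 1·80 + 10, so x = 10.
Check: T(10) = 27·10 + 53 = 323 = 4·80 + 3 ≡ 3 (mod 80).

10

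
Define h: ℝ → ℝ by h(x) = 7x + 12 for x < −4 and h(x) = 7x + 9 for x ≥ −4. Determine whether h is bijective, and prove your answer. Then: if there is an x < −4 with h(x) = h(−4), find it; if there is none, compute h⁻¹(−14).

-31/7

Both pieces are strictly increasing (slopes 7 and 7), so each is injective on its own interval.
The left piece maps (−∞, −4) onto (−∞, −16); the right piece maps [−4, ∞) onto [−19, ∞).
These images overlap. In particular h(−4) = −19 (right piece), and solving 7x + 12 = −19 on the left piece gives x = −31/7 < −4.
So h(−31/7) = h(−4) with −31/7 ≠ −4, and h is not injective, hence not bijective. This x = −31/7 is the requested value below −4.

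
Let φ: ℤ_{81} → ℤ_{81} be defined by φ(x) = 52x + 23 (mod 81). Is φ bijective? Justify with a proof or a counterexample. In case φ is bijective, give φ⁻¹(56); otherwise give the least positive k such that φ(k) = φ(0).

24

Recall that injectivity means: for all x_1, x_2 in the domain, φ(x_1) = φ(x_2) implies x_1 = x_2.
Suppose φ(x_1) = φ(x_2) in ℤ_{81}. Then 52x_1 + 23 ≡ 52x_2 + 23 (mod 81), thus 52(x_1 − x_2) ≡ 0 (mod 81).
Since gcd(52, 81) = 1, 52 is invertible modulo 81, therefore x_1 − x_2 ≡ 0 (mod 81), i.e. x_1 = x_2.
We now compute 52⁻¹ mod 81 explicitly. Euclid's algorithm: 81 = 1·52 + 29, 52 = 1·29 + 23, 29 = 1·23 + 6, 23 = 3·6 + 5, 6 = 1·5 + 1; back-substituting gives 1 = 67·52 − 43·81, so 52⁻¹ ≡ 67 (mod 81).
For any y ∈ ℤ_{81}, x = 67(y − 23) mod 81 satisfies φ(x) = 52·67(y − 23) + 23 ≡ y (since 52·67 ≡ 1 mod 81). So every y has a preimage.
Thus φ is bijective.
Since φ is bijective, we compute φ⁻¹(56): solve 52x + 23 ≡ 56 (mod 81), i.e. 52x ≡ 33 (mod 81).
Multiplying by 52⁻¹ = 67 gives x ≡ 67·33 = 2211 = 27·81 + 24 ≡ 24 (mod 81).
Check: φ(24) = 52·24 + 23 = 1271 = 15·81 + 56 ≡ 56 (mod 81).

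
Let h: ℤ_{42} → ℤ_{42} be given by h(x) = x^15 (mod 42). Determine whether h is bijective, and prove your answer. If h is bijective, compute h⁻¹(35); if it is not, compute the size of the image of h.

h(2): Repeated squaring mod 42: 2^1 ≡ 2, 2^2 ≡ 2² = 4, 2^4 ≡ 4² = 16, 2^8 ≡ 16² = 256 ≡ 4. Since 15 = 8 + 4 + 2 + 1, 2^15 ≡ 4·16·4·2: 4·16 = 64 ≡ 22, then 22·4 = 88 ≡ 4, then 4·2 = 8. So 2^15 ≡ 8 (mod 42).
h(8): Repeated squaring mod 42: 8^1 ≡ 8, 8^2 ≡ 8² = 64 ≡ 22, 8^4 ≡ 22² = 484 ≡ 22, 8^8 ≡ 22² = 484 ≡ 22. Since 15 = 8 + 4 + 2 + 1, 8^15 ≡ 22·22·22·8: 22·22 = 484 ≡ 22, then 22·22 = 484 ≡ 22, then 22·8 = 176 ≡ 8. So 8^15 ≡ 8 (mod 42).
So h(2) = h(8) = 8 while 2 ≠ 8, thus h is not injective, hence not bijective.
Since h is not bijective, we determine |image(h)|. Computing x^15 mod 42 for each x (by repeated squaring, reducing mod 42 at every step), the values h(0), h(1), …, h(41) are: 0, 1, 8, 27, 22, 41, 6, 7, 8, 15, 34, 29, 6, 13, 14, 15, 22, 41, 36, 13, 20, 21, 22, 29, 6, 1, 20, 27, 28, 29, 36, 13, 8, 27, 34, 35, 36, 1, 20, 15, 34, 41.
The distinct values are {0, 1, 6, 7, 8, 13, 14, 15, 20, 21, 22, 27, 28, 29, 34, 35, 36, 41}; there are 18 of them.

18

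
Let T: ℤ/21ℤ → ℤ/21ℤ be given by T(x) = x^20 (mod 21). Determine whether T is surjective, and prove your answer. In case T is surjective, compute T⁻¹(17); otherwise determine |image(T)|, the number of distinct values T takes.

8

T(2): Repeated squaring mod 21: 2^1 ≡ 2, 2^2 ≡ 2² = 4, 2^4 ≡ 4² = 16, 2^8 ≡ 16² = 256 ≡ 4, 2^16 ≡ 4² = 16. Since 20 = 16 + 4, 2^20 ≡ 16·16: 16·16 = 256 ≡ 4. So 2^20 ≡ 4 (mod 21).
T(5): Repeated squaring mod 21: 5^1 ≡ 5, 5^2 ≡ 5² = 25 ≡ 4, 5^4 ≡ 4² = 16, 5^8 ≡ 16² = 256 ≡ 4, 5^16 ≡ 4² = 16. Since 20 = 16 + 4, 5^20 ≡ 16·16: 16·16 = 256 ≡ 4. So 5^20 ≡ 4 (mod 21).
So T(2) = T(5) = 4 while 2 ≠ 5, so T is not injective.
A non-injective map from the 21-element set ℤ/21ℤ to itself takes at most 20 distinct values, so it cannot be surjective. So T is not surjective.
Since T is not surjective, we determine |image(T)|. Computing x^20 mod 21 for each x (by repeated squaring, reducing mod 21 at every step), the values T(0), T(1), …, T(20) are: 0, 1, 4, 9, 16, 4, 15, 7, 1, 18, 16, 16, 18, 1, 7, 15, 4, 16, 9, 4, 1.
The distinct values are {0, 1, 4, 7, 9, 15, 16, 18}; there are 8 of them.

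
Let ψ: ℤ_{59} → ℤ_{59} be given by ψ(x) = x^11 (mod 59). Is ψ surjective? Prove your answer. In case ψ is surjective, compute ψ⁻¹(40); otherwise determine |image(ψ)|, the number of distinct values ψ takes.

18

Since 59 is prime, the nonzero elements of ℤ_{59} form a cyclic group of order 58.
As gcd(11, 58) = 1, raising to the 11th power is a bijection on this group: if s^11 ≡ t^11 then (st^{−1})^11 = 1, and the only element of order dividing gcd(11, 58) = 1 is 1, so s = t.
With ψ(0) = 0 this makes ψ injective on all of ℤ_{59}, hence bijective (finite equal-size domain and codomain). In particular ψ is surjective.
Since ψ is surjective, we find the preimage of 40. The inverse of x ↦ x^11 on (ℤ_{59})^× is x ↦ x^37, because 11·37 = 407 = 7·58 + 1 ≡ 1 (mod 58) and x^{58} = 1 for x ≠ 0 (Fermat). So ψ⁻¹(40) = 40^37 mod 59.
Repeated squaring mod 59: 40^1 ≡ 40, 40^2 ≡ 40² = 1600 ≡ 7, 40^4 ≡ 7² = 49, 40^8 ≡ 49² = 2401 ≡ 41, 40^16 ≡ 41² = 1681 ≡ 29, 40^32 ≡ 29² = 841 ≡ 15. Since 37 = 32 + 4 + 1, 40^37 ≡ 15·49·40: 15·49 = 735 ≡ 27, then 27·40 = 1080 ≡ 18. So 40^37 ≡ 18 (mod 59).
Hence ψ⁻¹(40) = 18.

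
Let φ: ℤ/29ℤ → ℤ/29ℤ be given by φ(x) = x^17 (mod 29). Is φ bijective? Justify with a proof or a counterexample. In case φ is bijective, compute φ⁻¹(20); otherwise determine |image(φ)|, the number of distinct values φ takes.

24

Since 29 is prime, the nonzero elements of ℤ/29ℤ form a cyclic group of order 28.
As gcd(17, 28) = 1, raising to the 17th power is a bijection on this group: if u^17 ≡ v^17 then (uv^{−1})^17 = 1, and the only element of order dividing gcd(17, 28) = 1 is 1, so u = v.
With φ(0) = 0 this makes φ injective on all of ℤ/29ℤ, hence bijective (finite equal-size domain and codomain). In particular φ is bijective.
Since φ is bijective, we find the preimage of 20. The inverse of x ↦ x^17 on (ℤ/29ℤ)^× is x ↦ x^5, because 17·5 = 85 = 3·28 + 1 ≡ 1 (mod 28) and x^{28} = 1 for x ≠ 0 (Fermat). So φ⁻¹(20) = 20^5 mod 29.
Repeated squaring mod 29: 20^1 ≡ 20, 20^2 ≡ 20² = 400 ≡ 23, 20^4 ≡ 23² = 529 ≡ 7. Since 5 = 4 + 1, 20^5 ≡ 7·20: 7·20 = 140 ≡ 24. So 20^5 ≡ 24 (mod 29).
Hence φ⁻¹(20) = 24.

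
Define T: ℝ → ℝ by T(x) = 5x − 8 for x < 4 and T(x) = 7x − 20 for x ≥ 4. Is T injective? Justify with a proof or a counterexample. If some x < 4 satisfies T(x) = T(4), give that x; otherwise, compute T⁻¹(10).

16/5

Both pieces are strictly increasing (slopes 5 and 7), so each is injective on its own interval.
The left piece maps (−∞, 4) onto (−∞, 12); the right piece maps [4, ∞) onto [8, ∞).
These images overlap. In particular T(4) = 8 (right piece), and solving 5x − 8 = 8 on the left piece gives x = 16/5 < 4.
So T(16/5) = T(4) with 16/5 ≠ 4, and T is not injective. This x = 16/5 is the requested value below 4.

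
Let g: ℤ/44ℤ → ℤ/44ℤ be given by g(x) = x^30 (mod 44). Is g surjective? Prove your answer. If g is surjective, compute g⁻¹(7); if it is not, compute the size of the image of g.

g(1) = 1^30 = 1.
g(3): Repeated squaring mod 44: 3^1 ≡ 3, 3^2 ≡ 3² = 9, 3^4 ≡ 9² = 81 ≡ 37, 3^8 ≡ 37² = 1369 ≡ 5, 3^16 ≡ 5² = 25. Since 30 = 16 + 8 + 4 + 2, 3^30 ≡ 25·5·37·9: 25·5 = 125 ≡ 37, then 37·37 = 1369 ≡ 5, then 5·9 = 45 ≡ 1. So 3^30 ≡ 1 (mod 44).
So g(1) = g(3) = 1 while 1 ≠ 3, thus g is not injective.
A non-injective map from the 44-element set ℤ/44ℤ to itself takes at most 43 distinct values, so it cannot be surjective. Hence g is not surjective.
Since g is not surjective, we determine |image(g)|. Computing x^30 mod 44 for each x (by repeated squaring, reducing mod 44 at every step), the values g(0), g(1), …, g(43) are: 0, 1, 12, 1, 12, 1, 12, 1, 12, 1, 12, 33, 12, 1, 12, 1, 12, 1, 12, 1, 12, 1, 0, 1, 12, 1, 12, 1, 12, 1, 12, 1, 12, 33, 12, 1, 12, 1, 12, 1, 12, 1, 12, 1.
The distinct values are {0, 1, 12, 33}; there are 4 of them.

4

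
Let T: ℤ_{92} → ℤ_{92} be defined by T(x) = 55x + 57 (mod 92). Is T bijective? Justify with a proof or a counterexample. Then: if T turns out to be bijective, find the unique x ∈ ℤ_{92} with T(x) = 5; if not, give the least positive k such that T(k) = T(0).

76

By definition, injectivity means: for all x_1, x_2 in the domain, T(x_1) = T(x_2) implies x_1 = x_2.
Suppose T(x_1) = T(x_2) in ℤ_{92}. Then 55x_1 + 57 ≡ 55x_2 + 57 (mod 92), therefore 55(x_1 − x_2) ≡ 0 (mod 92).
Since gcd(55, 92) = 1, 55 is invertible modulo 92, so x_1 − x_2 ≡ 0 (mod 92), i.e. x_1 = x_2.
We now compute 55⁻¹ mod 92 explicitly. Euclid's algorithm: 92 = 1·55 + 37, 55 = 1·37 + 18, 37 = 2·18 + 1; back-substituting gives 1 = 87·55 − 52·92, so 55⁻¹ ≡ 87 (mod 92).
Then y ↦ 87(y − 57) is a two-sided inverse to T, so every y ∈ ℤ_{92} has a preimage.
Thus T is bijective.
Since T is bijective, we find T⁻¹(5): we need 55x ≡ 5 − 57 ≡ 40 (mod 92). Using 55⁻¹ = 87: x ≡ 87·40 = 3480 = 37·92 + 76, so x = 76.
Check: T(76) = 55·76 + 57 = 4237 = 46·92 + 5 ≡ 5 (mod 92).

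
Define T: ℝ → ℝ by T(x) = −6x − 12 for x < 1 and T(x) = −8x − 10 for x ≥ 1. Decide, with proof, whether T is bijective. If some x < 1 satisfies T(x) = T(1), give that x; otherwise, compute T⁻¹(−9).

-1/2

Both pieces are strictly decreasing (slopes −6 and −8), so each is injective on its own interval.
The left piece maps (−∞, 1) onto (−18, ∞); the right piece maps [1, ∞) onto (−∞, −18].
Since −18 = −18, the images partition ℝ: T is injective and surjective, hence bijective.
Because the two images are disjoint, no x < 1 has T(x) = T(1), so we compute T⁻¹(−9): −9 lies in (−18, ∞), so solve −6x − 12 = −9: x = (−9 + 12)/(−6) = −1/2.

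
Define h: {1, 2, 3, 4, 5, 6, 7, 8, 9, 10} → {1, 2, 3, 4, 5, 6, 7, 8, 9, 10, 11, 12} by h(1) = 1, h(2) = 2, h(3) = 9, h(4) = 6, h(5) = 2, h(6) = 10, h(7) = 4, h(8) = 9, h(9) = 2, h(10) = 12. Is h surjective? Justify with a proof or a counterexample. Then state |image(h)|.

No element maps to 3, so h is not surjective.
The image of h is {1, 2, 4, 6, 9, 10, 12}, which has 7 elements.

7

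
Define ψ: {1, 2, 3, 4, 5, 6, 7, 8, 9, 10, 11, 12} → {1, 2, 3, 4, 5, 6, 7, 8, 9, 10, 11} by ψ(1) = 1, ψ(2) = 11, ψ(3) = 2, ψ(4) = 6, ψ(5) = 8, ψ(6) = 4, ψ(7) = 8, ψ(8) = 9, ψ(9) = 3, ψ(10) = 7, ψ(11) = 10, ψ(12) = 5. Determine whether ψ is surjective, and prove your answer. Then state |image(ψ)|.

Every element of the codomain has a preimage: 1 = ψ(1), 2 = ψ(3), 3 = ψ(9), 4 = ψ(6), 5 = ψ(12), 6 = ψ(4), 7 = ψ(10), 8 = ψ(5), 9 = ψ(8), 10 = ψ(11), 11 = ψ(2).
Thus ψ is surjective.
The image of ψ is {1, 2, 3, 4, 5, 6, 7, 8, 9, 10, 11}, which has 11 elements.

11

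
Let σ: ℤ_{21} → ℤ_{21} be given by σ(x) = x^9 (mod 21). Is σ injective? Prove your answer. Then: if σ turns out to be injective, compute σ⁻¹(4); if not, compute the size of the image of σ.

σ(1) = 1^9 = 1.
σ(4): Repeated squaring mod 21: 4^1 ≡ 4, 4^2 ≡ 4² = 16, 4^4 ≡ 16² = 256 ≡ 4, 4^8 ≡ 4² = 16. Since 9 = 8 + 1, 4^9 ≡ 16·4: 16·4 = 64 ≡ 1. So 4^9 ≡ 1 (mod 21).
So σ(1) = σ(4) = 1 while 1 ≠ 4, hence σ is not injective.
Since σ is not injective, we determine |image(σ)|. Computing x^9 mod 21 for each x (by repeated squaring, reducing mod 21 at every step), the values σ(0), σ(1), …, σ(20) are: 0, 1, 8, 6, 1, 20, 6, 7, 8, 15, 13, 8, 6, 13, 14, 15, 1, 20, 15, 13, 20.
The distinct values are {0, 1, 6, 7, 8, 13, 14, 15, 20}; there are 9 of them.

9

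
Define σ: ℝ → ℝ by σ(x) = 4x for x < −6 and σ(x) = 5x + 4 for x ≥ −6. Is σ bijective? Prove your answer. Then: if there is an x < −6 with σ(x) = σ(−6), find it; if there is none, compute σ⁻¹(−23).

Both pieces are strictly increasing (slopes 4 and 5), so each is injective on its own interval.
The left piece maps (−∞, −6) onto (−∞, −24); the right piece maps [−6, ∞) onto [−26, ∞).
These images overlap. In particular σ(−6) = −26 (right piece), and solving 4x = −26 on the left piece gives x = −13/2 < −6.
So σ(−13/2) = σ(−6) with −13/2 ≠ −6, and σ is not injective, hence not bijective. This x = −13/2 is the requested value below −6.

-13/2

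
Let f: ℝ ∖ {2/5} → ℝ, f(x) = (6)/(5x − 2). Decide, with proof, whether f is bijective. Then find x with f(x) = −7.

8/35

If f(x) = 0, cross-multiplying gives 5(6) = 0(5x − 2), which simplifies to 30 = 0 — false.  So 0 has no preimage and f is not surjective.
So f is not bijective.
Solving f(x) = −7: cross-multiplying gives 6 = −7(5x − 2), which rearranges to 35x = 8, so x = 8/35.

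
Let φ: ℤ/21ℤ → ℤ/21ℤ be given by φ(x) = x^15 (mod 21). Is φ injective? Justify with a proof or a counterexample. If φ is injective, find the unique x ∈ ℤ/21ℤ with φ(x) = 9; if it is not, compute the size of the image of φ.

9

φ(1) = 1^15 = 1.
φ(4): Repeated squaring mod 21: 4^1 ≡ 4, 4^2 ≡ 4² = 16, 4^4 ≡ 16² = 256 ≡ 4, 4^8 ≡ 4² = 16. Since 15 = 8 + 4 + 2 + 1, 4^15 ≡ 16·4·16·4: 16·4 = 64 ≡ 1, then 1·16 = 16, then 16·4 = 64 ≡ 1. So 4^15 ≡ 1 (mod 21).
So φ(1) = φ(4) = 1 while 1 ≠ 4, hence φ is not injective.
Since φ is not injective, we determine |image(φ)|. Computing x^15 mod 21 for each x (by repeated squaring, reducing mod 21 at every step), the values φ(0), φ(1), …, φ(20) are: 0, 1, 8, 6, 1, 20, 6, 7, 8, 15, 13, 8, 6, 13, 14, 15, 1, 20, 15, 13, 20.
The distinct values are {0, 1, 6, 7, 8, 13, 14, 15, 20}; there are 9 of them.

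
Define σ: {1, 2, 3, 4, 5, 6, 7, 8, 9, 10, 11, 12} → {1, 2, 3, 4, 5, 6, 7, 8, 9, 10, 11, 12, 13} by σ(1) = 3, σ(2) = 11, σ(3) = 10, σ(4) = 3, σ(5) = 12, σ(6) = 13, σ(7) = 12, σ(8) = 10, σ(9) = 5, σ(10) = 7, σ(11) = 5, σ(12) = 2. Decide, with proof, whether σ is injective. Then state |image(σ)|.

σ(1) = 3 = σ(4) with 1 ≠ 4, so σ is not injective.
The image of σ is {2, 3, 5, 7, 10, 11, 12, 13}, which has 8 elements.

8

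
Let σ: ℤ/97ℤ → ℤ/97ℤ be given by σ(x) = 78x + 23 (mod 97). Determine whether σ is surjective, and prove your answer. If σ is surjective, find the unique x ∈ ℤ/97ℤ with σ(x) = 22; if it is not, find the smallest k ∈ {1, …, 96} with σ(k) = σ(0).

Recall that σ is surjective if every y in the codomain equals σ(x) for some x in the domain.
Since gcd(78, 97) = 1, 78 is invertible modulo 97. Euclid's algorithm: 97 = 1·78 + 19, 78 = 4·19 + 2, 19 = 9·2 + 1; back-substituting gives 1 = 51·78 − 41·97, so 78⁻¹ ≡ 51 (mod 97).
Then y ↦ 51(y − 23) is a two-sided inverse to σ, so every y ∈ ℤ/97ℤ has a preimage.
Thus σ is surjective.
Since σ is surjective, we compute σ⁻¹(22): solve 78x + 23 ≡ 22 (mod 97), i.e. 78x ≡ 96 (mod 97).
Multiplying by 78⁻¹ = 51 gives x ≡ 51·96 = 4896 = 50·97 + 46 ≡ 46 (mod 97).
Check: σ(46) = 78·46 + 23 = 3611 = 37·97 + 22 ≡ 22 (mod 97).

46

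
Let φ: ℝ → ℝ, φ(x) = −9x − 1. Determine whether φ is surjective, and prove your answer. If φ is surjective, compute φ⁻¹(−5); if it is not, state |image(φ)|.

For any y ∈ ℝ, x = (y + 1)/(−9) satisfies φ(x) = y.
Hence φ is surjective.
Since φ is surjective, we compute φ⁻¹(−5) = (−5 + 1)/(−9) = 4/9.

4/9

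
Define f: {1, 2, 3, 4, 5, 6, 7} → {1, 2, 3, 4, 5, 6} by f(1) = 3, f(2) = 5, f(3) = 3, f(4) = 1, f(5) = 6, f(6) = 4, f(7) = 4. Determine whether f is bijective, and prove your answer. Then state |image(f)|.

f(1) = 3 = f(3) with 1 ≠ 3, so f is not injective, hence not bijective.
The image of f is {1, 3, 4, 5, 6}, which has 5 elements.

5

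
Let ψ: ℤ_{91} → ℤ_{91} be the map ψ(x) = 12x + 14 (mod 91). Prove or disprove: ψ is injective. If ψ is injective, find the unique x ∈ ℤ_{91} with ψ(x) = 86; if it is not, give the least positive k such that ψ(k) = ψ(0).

6

Recall that ψ is injective if ψ(a) = ψ(b) implies a = b.
If ψ(a) = ψ(b), then 12a ≡ 12b (mod 91). Because gcd(12, 91) = 1, we may cancel 12 to get a ≡ b (mod 91).
Hence ψ is injective.
We now compute 12⁻¹ mod 91 explicitly. Euclid's algorithm: 91 = 7·12 + 7, 12 = 1·7 + 5, 7 = 1·5 + 2, 5 = 2·2 + 1; back-substituting gives 1 = 38·12 − 5·91, so 12⁻¹ ≡ 38 (mod 91).
Since ψ is injective, we compute ψ⁻¹(86): solve 12x + 14 ≡ 86 (mod 91), i.e. 12x ≡ 72 (mod 91).
Multiplying by 12⁻¹ = 38 gives x ≡ 38·72 = 2736 = 30·91 + 6 ≡ 6 (mod 91).
Check: ψ(6) = 12·6 + 14 = 86 ≡ 86 (mod 91).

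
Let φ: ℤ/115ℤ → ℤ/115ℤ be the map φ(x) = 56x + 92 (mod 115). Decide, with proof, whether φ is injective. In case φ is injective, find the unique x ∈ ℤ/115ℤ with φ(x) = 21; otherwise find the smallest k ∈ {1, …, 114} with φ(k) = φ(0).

9

If φ(x_1) = φ(x_2), then 56x_1 ≡ 56x_2 (mod 115). Because gcd(56, 115) = 1, we may cancel 56 to get x_1 ≡ x_2 (mod 115).
Thus φ is injective.
We now compute 56⁻¹ mod 115 explicitly. Euclid's algorithm: 115 = 2·56 + 3, 56 = 18·3 + 2, 3 = 1·2 + 1; back-substituting gives 1 = 76·56 − 37·115, so 56⁻¹ ≡ 76 (mod 115).
Since φ is injective, we compute φ⁻¹(21): solve 56x + 92 ≡ 21 (mod 115), i.e. 56x ≡ 44 (mod 115).
Multiplying by 56⁻¹ = 76 gives x ≡ 76·44 = 3344 = 29·115 + 9 ≡ 9 (mod 115).
Check: φ(9) = 56·9 + 92 = 596 = 5·115 + 21 ≡ 21 (mod 115).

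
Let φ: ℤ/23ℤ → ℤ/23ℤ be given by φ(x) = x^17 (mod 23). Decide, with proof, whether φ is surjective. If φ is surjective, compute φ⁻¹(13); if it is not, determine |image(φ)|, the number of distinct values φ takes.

8

Since 23 is prime, the nonzero elements of ℤ/23ℤ form a cyclic group of order 22.
As gcd(17, 22) = 1, raising to the 17th power is a bijection on this group: if s^17 ≡ t^17 then (st^{−1})^17 = 1, and the only element of order dividing gcd(17, 22) = 1 is 1, so s = t.
With φ(0) = 0 this makes φ injective on all of ℤ/23ℤ, hence bijective (finite equal-size domain and codomain). In particular φ is surjective.
Since φ is surjective, we find the preimage of 13. The inverse of x ↦ x^17 on (ℤ/23ℤ)^× is x ↦ x^13, because 17·13 = 221 = 10·22 + 1 ≡ 1 (mod 22) and x^{22} = 1 for x ≠ 0 (Fermat). So φ⁻¹(13) = 13^13 mod 23.
Repeated squaring mod 23: 13^1 ≡ 13, 13^2 ≡ 13² = 169 ≡ 8, 13^4 ≡ 8² = 64 ≡ 18, 13^8 ≡ 18² = 324 ≡ 2. Since 13 = 8 + 4 + 1, 13^13 ≡ 2·18·13: 2·18 = 36 ≡ 13, then 13·13 = 169 ≡ 8. So 13^13 ≡ 8 (mod 23).
Hence φ⁻¹(13) = 8.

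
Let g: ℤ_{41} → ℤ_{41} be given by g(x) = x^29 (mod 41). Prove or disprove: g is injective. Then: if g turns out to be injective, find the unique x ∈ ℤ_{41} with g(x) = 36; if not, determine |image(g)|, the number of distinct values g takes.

Since 41 is prime, the nonzero elements of ℤ_{41} form a cyclic group of order 40.
As gcd(29, 40) = 1, raising to the 29th power is a bijection on this group: if x_1^29 ≡ x_2^29 then (x_1x_2^{−1})^29 = 1, and the only element of order dividing gcd(29, 40) = 1 is 1, so x_1 = x_2.
With g(0) = 0 this makes g injective on all of ℤ_{41}, hence bijective (finite equal-size domain and codomain). In particular g is injective.
Since g is injective, we find the preimage of 36. The inverse of x ↦ x^29 on (ℤ_{41})^× is x ↦ x^29, because 29·29 = 841 = 21·40 + 1 ≡ 1 (mod 40) and x^{40} = 1 for x ≠ 0 (Fermat). So g⁻¹(36) = 36^29 mod 41.
Repeated squaring mod 41: 36^1 ≡ 36, 36^2 ≡ 36² = 1296 ≡ 25, 36^4 ≡ 25² = 625 ≡ 10, 36^8 ≡ 10² = 100 ≡ 18, 36^16 ≡ 18² = 324 ≡ 37. Since 29 = 16 + 8 + 4 + 1, 36^29 ≡ 37·18·10·36: 37·18 = 666 ≡ 10, then 10·10 = 100 ≡ 18, then 18·36 = 648 ≡ 33. So 36^29 ≡ 33 (mod 41).
Hence g⁻¹(36) = 33.

33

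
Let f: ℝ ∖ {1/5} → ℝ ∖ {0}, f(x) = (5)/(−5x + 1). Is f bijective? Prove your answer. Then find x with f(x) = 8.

3/40

Suppose f(x_1) = f(x_2). Cross-multiplying: (5)(−5x_2 + 1) = (5)(−5x_1 + 1).
Expanding both sides and cancelling the symmetric terms leaves 25·(x_1 − x_2) = 0. Since 25 ≠ 0, x_1 = x_2. So f is injective.
For any y ≠ 0, solving y(−5x + 1) = 5 for x gives a well-defined x ≠ 1/5. So f is surjective.
Thus f is bijective.
Solving f(x) = 8: cross-multiplying gives 5 = 8(−5x + 1), which rearranges to 40x = 3, so x = 3/40.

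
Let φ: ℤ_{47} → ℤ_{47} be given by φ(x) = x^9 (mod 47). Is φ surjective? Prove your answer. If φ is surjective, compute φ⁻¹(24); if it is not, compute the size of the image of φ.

Since 47 is prime, the nonzero elements of ℤ_{47} form a cyclic group of order 46.
As gcd(9, 46) = 1, raising to the 9th power is a bijection on this group: if a^9 ≡ b^9 then (ab^{−1})^9 = 1, and the only element of order dividing gcd(9, 46) = 1 is 1, so a = b.
With φ(0) = 0 this makes φ injective on all of ℤ_{47}, hence bijective (finite equal-size domain and codomain). In particular φ is surjective.
Since φ is surjective, we find the preimage of 24. The inverse of x ↦ x^9 on (ℤ_{47})^× is x ↦ x^41, because 9·41 = 369 = 8·46 + 1 ≡ 1 (mod 46) and x^{46} = 1 for x ≠ 0 (Fermat). So φ⁻¹(24) = 24^41 mod 47.
Repeated squaring mod 47: 24^1 ≡ 24, 24^2 ≡ 24² = 576 ≡ 12, 24^4 ≡ 12² = 144 ≡ 3, 24^8 ≡ 3² = 9, 24^16 ≡ 9² = 81 ≡ 34, 24^32 ≡ 34² = 1156 ≡ 28. Since 41 = 32 + 8 + 1, 24^41 ≡ 28·9·24: 28·9 = 252 ≡ 17, then 17·24 = 408 ≡ 32. So 24^41 ≡ 32 (mod 47).
Hence φ⁻¹(24) = 32.

32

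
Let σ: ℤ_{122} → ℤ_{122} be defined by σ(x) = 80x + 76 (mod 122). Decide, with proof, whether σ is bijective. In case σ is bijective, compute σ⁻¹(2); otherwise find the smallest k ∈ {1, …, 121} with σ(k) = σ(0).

We have gcd(80, 122) = 2 > 1. Taking x_1 = 0 and x_2 = 61: σ(0) = 76 and σ(61) = 80·61 + 76 = 4956 ≡ 76 (mod 122).
So σ(0) = σ(61) while 0 ≠ 61, so σ is not injective, hence not bijective.
Since σ is not bijective, we find the least positive k with σ(k) = σ(0): this means 80k ≡ 0 (mod 122), i.e. 122 ∣ 80k. Since gcd(80, 122) = 2, dividing through by 2 this holds exactly when 61 ∣ 40k, and as gcd(40, 61) = 1, exactly when 61 ∣ k.
The smallest positive such k is 61.

61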